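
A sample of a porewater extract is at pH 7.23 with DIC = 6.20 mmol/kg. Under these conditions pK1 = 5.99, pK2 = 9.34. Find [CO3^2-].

α₂ = 1 / (1 + [H⁺]/K2 + [H⁺]²/(K1K2)) = 1 / (1 + 10^+2.11 + 10^+0.87)
   = 1 / (1 + 128.82 + 7.4131) = 1/137.24 = 0.007287
[CO3²⁻] = α₂ × DIC = 0.007287 × 6.20 = 0.0452 mmol/kg

[CO3²⁻] = 0.0452 mmol/kg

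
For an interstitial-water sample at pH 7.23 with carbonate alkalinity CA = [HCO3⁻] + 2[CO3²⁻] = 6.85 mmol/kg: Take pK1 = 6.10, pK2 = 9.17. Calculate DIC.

CA = [HCO3⁻] + 2[CO3²⁻] = (α₁ + 2α₂)·DIC
At pH 7.23: [H⁺]/K1 = 10^-1.13 = 0.074131, K2/[H⁺] = 10^-1.94 = 0.011482
α₁ = 1/(1 + 0.074131 + 0.011482) = 1/1.0856 = 0.9211; α₂ = α₁·K2/[H⁺] = 0.01058
α₁ + 2α₂ = 0.9423
DIC = CA / (α₁ + 2α₂) = 6.85 / 0.9423 = 7.27 mmol/kg

DIC = 7.27 mmol/kg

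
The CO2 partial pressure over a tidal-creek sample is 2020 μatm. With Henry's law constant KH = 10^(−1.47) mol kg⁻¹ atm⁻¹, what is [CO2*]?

[CO2*] = 68.4 μmol/kg

KH = 10^(−1.47) = 3.388×10^-2 mol kg⁻¹ atm⁻¹
[CO2*] = KH · pCO2 = 3.388×10^-2 × 2020×10^-6 atm = 6.84×10^-5 mol/kg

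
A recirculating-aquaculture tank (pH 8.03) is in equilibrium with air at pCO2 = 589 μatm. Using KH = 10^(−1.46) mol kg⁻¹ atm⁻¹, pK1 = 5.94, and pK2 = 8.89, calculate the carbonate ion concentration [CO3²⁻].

[CO2*] = KH · pCO2 = 10^(−1.46) × 589×10^-6 = 2.042×10^-5 mol/kg
α₀ = 1/(1 + K1/[H⁺] + K1K2/[H⁺]²) = 1/(1 + 10^+2.09 + 10^+1.23) = 0.007092
DIC = [CO2*]/α₀ = 2.042×10^-5 / 0.007092 = 2.880 mmol/kg
[CO3²⁻] = α₂·DIC; α₂ = 0.1204, so [CO3²⁻] = 0.1204 × 2.880 = 0.347 mmol/kg

[CO3²⁻] = 0.347 mmol/kg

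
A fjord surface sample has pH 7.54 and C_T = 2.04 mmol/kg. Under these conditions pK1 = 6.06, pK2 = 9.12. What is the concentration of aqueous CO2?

α₀ = 1 / (1 + K1/[H⁺] + K1K2/[H⁺]²) = 1 / (1 + 10^+1.48 + 10^-0.10)
   = 1 / (1 + 30.200 + 0.79433) = 1/31.994 = 0.03126
[CO2*] = α₀ × DIC = 0.03126 × 2.04 = 0.0638 mmol/kg

[CO2*] = 0.0638 mmol/kg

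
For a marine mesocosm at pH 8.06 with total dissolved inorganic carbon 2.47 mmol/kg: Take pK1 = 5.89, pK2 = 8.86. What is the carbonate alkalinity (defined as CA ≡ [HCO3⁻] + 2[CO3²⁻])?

CA = 2.79 mmol/kg

CA = [HCO3⁻] + 2[CO3²⁻] = (α₁ + 2α₂)·DIC
At pH 8.06: [H⁺]/K1 = 10^-2.17 = 0.0067608, K2/[H⁺] = 10^-0.80 = 0.15849
α₁ = 1/(1 + 0.0067608 + 0.15849) = 1/1.1653 = 0.8582; α₂ = α₁·K2/[H⁺] = 0.1360
α₁ + 2α₂ = 1.1302
CA = 1.1302 × 2.47 = 2.79 mmol/kg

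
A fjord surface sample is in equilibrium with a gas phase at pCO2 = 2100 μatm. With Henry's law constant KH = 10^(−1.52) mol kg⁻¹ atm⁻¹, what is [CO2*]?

[CO2*] = 63.4 μmol/kg

KH = 10^(−1.52) = 3.020×10^-2 mol kg⁻¹ atm⁻¹
[CO2*] = KH · pCO2 = 3.020×10^-2 × 2100×10^-6 atm = 6.34×10^-5 mol/kg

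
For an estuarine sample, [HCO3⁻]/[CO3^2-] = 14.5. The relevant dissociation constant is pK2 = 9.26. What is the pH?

pH = 8.10

From K2 = [H⁺][CO3^2-]/[HCO3⁻]:  pH = pK2 − log₁₀([HCO3⁻]/[CO3^2-])
log₁₀(14.5) = +1.161
pH = 9.26 − (+1.161) = 8.10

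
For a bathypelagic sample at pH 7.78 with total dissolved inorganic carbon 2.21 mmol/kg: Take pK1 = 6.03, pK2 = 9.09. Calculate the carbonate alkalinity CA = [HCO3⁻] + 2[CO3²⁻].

CA = 2.27 mmol/kg

CA = [HCO3⁻] + 2[CO3²⁻] = (α₁ + 2α₂)·DIC
At pH 7.78: [H⁺]/K1 = 10^-1.75 = 0.017783, K2/[H⁺] = 10^-1.31 = 0.048978
α₁ = 1/(1 + 0.017783 + 0.048978) = 1/1.0668 = 0.9374; α₂ = α₁·K2/[H⁺] = 0.04591
α₁ + 2α₂ = 1.0292
CA = 1.0292 × 2.21 = 2.27 mmol/kg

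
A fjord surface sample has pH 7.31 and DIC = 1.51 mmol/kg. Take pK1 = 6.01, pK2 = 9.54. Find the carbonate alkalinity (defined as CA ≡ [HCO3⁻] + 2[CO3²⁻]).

CA = [HCO3⁻] + 2[CO3²⁻] = (α₁ + 2α₂)·DIC
At pH 7.31: [H⁺]/K1 = 10^-1.30 = 0.050119, K2/[H⁺] = 10^-2.23 = 0.0058884
α₁ = 1/(1 + 0.050119 + 0.0058884) = 1/1.0560 = 0.9470; α₂ = α₁·K2/[H⁺] = 0.005576
α₁ + 2α₂ = 0.9581
CA = 0.9581 × 1.51 = 1.45 mmol/kg

CA = 1.45 mmol/kg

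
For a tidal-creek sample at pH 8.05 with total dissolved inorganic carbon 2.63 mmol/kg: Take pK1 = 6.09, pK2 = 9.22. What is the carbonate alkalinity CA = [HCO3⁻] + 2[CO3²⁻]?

CA = 2.77 mmol/kg

CA = [HCO3⁻] + 2[CO3²⁻] = (α₁ + 2α₂)·DIC
At pH 8.05: [H⁺]/K1 = 10^-1.96 = 0.010965, K2/[H⁺] = 10^-1.17 = 0.067608
α₁ = 1/(1 + 0.010965 + 0.067608) = 1/1.0786 = 0.9272; α₂ = α₁·K2/[H⁺] = 0.06268
α₁ + 2α₂ = 1.0525
CA = 1.0525 × 2.63 = 2.77 mmol/kg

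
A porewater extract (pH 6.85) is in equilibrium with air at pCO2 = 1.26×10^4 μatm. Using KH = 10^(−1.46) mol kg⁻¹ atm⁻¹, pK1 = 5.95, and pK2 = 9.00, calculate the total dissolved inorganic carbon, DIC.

DIC = 3.93 mmol/kg

[CO2*] = KH · pCO2 = 10^(−1.46) × 1.26×10^4×10^-6 = 4.369×10^-4 mol/kg
α₀ = 1/(1 + K1/[H⁺] + K1K2/[H⁺]²) = 1/(1 + 10^+0.90 + 10^-1.25) = 0.1111
DIC = [CO2*]/α₀ = 4.369×10^-4 / 0.1111 = 3.93 mmol/kg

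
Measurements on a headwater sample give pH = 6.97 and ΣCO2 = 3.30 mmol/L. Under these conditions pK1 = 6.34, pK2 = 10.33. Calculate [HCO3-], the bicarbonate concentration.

[HCO3⁻] = 2.67 mmol/L

α₁ = 1 / (1 + [H⁺]/K1 + K2/[H⁺]) = 1 / (1 + 10^-0.63 + 10^-3.36)
   = 1 / (1 + 0.23442 + 0.00043652) = 1/1.2349 = 0.8098
[HCO3⁻] = α₁ × DIC = 0.8098 × 3.30 = 2.67 mmol/L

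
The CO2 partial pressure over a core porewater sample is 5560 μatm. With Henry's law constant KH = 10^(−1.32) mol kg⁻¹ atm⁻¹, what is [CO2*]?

KH = 10^(−1.32) = 4.786×10^-2 mol kg⁻¹ atm⁻¹
[CO2*] = KH · pCO2 = 4.786×10^-2 × 5560×10^-6 atm = 2.66×10^-4 mol/kg

[CO2*] = 266 μmol/kg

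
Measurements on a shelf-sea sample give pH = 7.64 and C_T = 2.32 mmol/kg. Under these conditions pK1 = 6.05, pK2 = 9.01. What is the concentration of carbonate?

[CO3²⁻] = 0.0926 mmol/kg

α₂ = 1 / (1 + [H⁺]/K2 + [H⁺]²/(K1K2)) = 1 / (1 + 10^+1.37 + 10^-0.22)
   = 1 / (1 + 23.442 + 0.60256) = 1/25.045 = 0.03993
[CO3²⁻] = α₂ × DIC = 0.03993 × 2.32 = 0.0926 mmol/kg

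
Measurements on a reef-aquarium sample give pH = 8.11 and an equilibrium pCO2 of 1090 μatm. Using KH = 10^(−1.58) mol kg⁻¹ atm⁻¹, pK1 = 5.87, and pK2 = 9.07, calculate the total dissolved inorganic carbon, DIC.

DIC = 5.56 mmol/kg

[CO2*] = KH · pCO2 = 10^(−1.58) × 1090×10^-6 = 2.867×10^-5 mol/kg
α₀ = 1/(1 + K1/[H⁺] + K1K2/[H⁺]²) = 1/(1 + 10^+2.24 + 10^+1.28) = 0.005159
DIC = [CO2*]/α₀ = 2.867×10^-5 / 0.005159 = 5.56 mmol/kg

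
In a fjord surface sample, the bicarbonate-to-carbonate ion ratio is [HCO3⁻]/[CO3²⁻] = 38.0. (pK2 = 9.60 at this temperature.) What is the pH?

pH = 8.02

From K2 = [H⁺][CO3²⁻]/[HCO3⁻]:  pH = pK2 − log₁₀([HCO3⁻]/[CO3²⁻])
log₁₀(38.0) = +1.580
pH = 9.60 − (+1.580) = 8.02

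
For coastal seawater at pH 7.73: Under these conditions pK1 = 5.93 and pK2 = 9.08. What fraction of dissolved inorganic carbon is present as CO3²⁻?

α₂ = 1 / (1 + [H⁺]/K2 + [H⁺]²/(K1K2)) = 1 / (1 + 10^+1.35 + 10^-0.45)
   = 1 / (1 + 22.387 + 0.35481) = 1/23.742 = 0.04212

α₂ = 0.0421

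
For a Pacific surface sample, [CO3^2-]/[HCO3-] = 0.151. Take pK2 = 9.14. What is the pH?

From K2 = [H⁺][CO3^2-]/[HCO3-]:  pH = pK2 + log₁₀([CO3^2-]/[HCO3-])
log₁₀(0.151) = -0.821
pH = 9.14 + (-0.821) = 8.32

pH = 8.32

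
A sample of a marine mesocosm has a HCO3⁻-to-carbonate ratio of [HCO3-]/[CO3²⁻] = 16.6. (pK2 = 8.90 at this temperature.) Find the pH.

From K2 = [H⁺][CO3²⁻]/[HCO3-]:  pH = pK2 − log₁₀([HCO3-]/[CO3²⁻])
log₁₀(16.6) = +1.220
pH = 8.90 − (+1.220) = 7.68

pH = 7.68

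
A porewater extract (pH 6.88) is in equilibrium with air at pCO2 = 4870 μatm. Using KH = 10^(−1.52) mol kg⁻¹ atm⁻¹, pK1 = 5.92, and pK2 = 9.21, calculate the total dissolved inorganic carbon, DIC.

DIC = 1.49 mmol/kg

[CO2*] = KH · pCO2 = 10^(−1.52) × 4870×10^-6 = 1.471×10^-4 mol/kg
α₀ = 1/(1 + K1/[H⁺] + K1K2/[H⁺]²) = 1/(1 + 10^+0.96 + 10^-1.37) = 0.09840
DIC = [CO2*]/α₀ = 1.471×10^-4 / 0.09840 = 1.49 mmol/kg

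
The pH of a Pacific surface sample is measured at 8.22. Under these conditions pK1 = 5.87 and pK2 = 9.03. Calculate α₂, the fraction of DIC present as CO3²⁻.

α₂ = 0.134

α₂ = 1 / (1 + [H⁺]/K2 + [H⁺]²/(K1K2)) = 1 / (1 + 10^+0.81 + 10^-1.54)
   = 1 / (1 + 6.4565 + 0.028840) = 1/7.4854 = 0.1336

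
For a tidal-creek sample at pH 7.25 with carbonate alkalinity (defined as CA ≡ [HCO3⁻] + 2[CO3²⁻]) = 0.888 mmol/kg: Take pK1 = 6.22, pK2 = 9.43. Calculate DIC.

DIC = 0.964 mmol/kg

CA = [HCO3⁻] + 2[CO3²⁻] = (α₁ + 2α₂)·DIC
At pH 7.25: [H⁺]/K1 = 10^-1.03 = 0.093325, K2/[H⁺] = 10^-2.18 = 0.0066069
α₁ = 1/(1 + 0.093325 + 0.0066069) = 1/1.0999 = 0.9091; α₂ = α₁·K2/[H⁺] = 0.006007
α₁ + 2α₂ = 0.9212
DIC = CA / (α₁ + 2α₂) = 0.888 / 0.9212 = 0.964 mmol/kg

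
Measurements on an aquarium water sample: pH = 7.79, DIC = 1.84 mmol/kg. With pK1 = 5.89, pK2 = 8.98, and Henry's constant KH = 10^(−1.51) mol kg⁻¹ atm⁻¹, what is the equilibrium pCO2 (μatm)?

pCO2 = 696 μatm

α₀ = 1 / (1 + K1/[H⁺] + K1K2/[H⁺]²) = 1 / (1 + 10^+1.90 + 10^+0.71)
   = 1 / (1 + 79.433 + 5.1286) = 1/85.561 = 0.01169
[CO2*] = α₀ × DIC = 0.01169 × 1.84 = 0.02151 mmol/kg
pCO2 = [CO2*]/KH = 2.151×10^-5 / 3.090×10^-2 = 696 μatm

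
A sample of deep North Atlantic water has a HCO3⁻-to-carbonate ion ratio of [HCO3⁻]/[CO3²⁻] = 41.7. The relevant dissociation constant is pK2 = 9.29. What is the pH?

pH = 7.67

From K2 = [H⁺][CO3²⁻]/[HCO3⁻]:  pH = pK2 − log₁₀([HCO3⁻]/[CO3²⁻])
log₁₀(41.7) = +1.620
pH = 9.29 − (+1.620) = 7.67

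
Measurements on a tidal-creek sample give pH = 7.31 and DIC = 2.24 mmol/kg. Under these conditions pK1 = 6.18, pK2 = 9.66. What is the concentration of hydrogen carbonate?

α₁ = 1 / (1 + [H⁺]/K1 + K2/[H⁺]) = 1 / (1 + 10^-1.13 + 10^-2.35)
   = 1 / (1 + 0.074131 + 0.0044668) = 1/1.0786 = 0.9271
[HCO3⁻] = α₁ × DIC = 0.9271 × 2.24 = 2.08 mmol/kg

[HCO3⁻] = 2.08 mmol/kg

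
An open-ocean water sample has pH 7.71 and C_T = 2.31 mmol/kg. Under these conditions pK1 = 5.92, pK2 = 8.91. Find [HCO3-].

[HCO3⁻] = 2.14 mmol/kg

α₁ = 1 / (1 + [H⁺]/K1 + K2/[H⁺]) = 1 / (1 + 10^-1.79 + 10^-1.20)
   = 1 / (1 + 0.016218 + 0.063096) = 1/1.0793 = 0.9265
[HCO3⁻] = α₁ × DIC = 0.9265 × 2.31 = 2.14 mmol/kg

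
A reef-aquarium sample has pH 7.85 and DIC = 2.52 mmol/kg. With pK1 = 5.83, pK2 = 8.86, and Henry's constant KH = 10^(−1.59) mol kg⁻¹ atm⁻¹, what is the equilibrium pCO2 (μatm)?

pCO2 = 846 μatm

α₀ = 1 / (1 + K1/[H⁺] + K1K2/[H⁺]²) = 1 / (1 + 10^+2.02 + 10^+1.01)
   = 1 / (1 + 104.71 + 10.233) = 1/115.95 = 0.008625
[CO2*] = α₀ × DIC = 0.008625 × 2.52 = 0.02173 mmol/kg
pCO2 = [CO2*]/KH = 2.173×10^-5 / 2.570×10^-2 = 846 μatm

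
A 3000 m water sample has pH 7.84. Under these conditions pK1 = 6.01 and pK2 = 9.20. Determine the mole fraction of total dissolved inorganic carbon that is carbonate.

α₂ = 0.0412

α₂ = 1 / (1 + [H⁺]/K2 + [H⁺]²/(K1K2)) = 1 / (1 + 10^+1.36 + 10^-0.47)
   = 1 / (1 + 22.909 + 0.33884) = 1/24.248 = 0.04124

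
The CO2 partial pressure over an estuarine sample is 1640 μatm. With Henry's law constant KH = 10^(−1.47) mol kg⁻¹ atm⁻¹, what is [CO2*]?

KH = 10^(−1.47) = 3.388×10^-2 mol kg⁻¹ atm⁻¹
[CO2*] = KH · pCO2 = 3.388×10^-2 × 1640×10^-6 atm = 5.56×10^-5 mol/kg

[CO2*] = 55.6 μmol/kg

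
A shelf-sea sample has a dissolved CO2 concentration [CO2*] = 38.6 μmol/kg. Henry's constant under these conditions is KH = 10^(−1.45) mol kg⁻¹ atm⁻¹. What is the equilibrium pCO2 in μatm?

pCO2 = 1090 μatm

KH = 10^(−1.45) = 3.548×10^-2 mol kg⁻¹ atm⁻¹
pCO2 = [CO2*]/KH = 38.6×10^-6 / 3.548×10^-2 = 1.09×10^-3 atm = 1090 μatm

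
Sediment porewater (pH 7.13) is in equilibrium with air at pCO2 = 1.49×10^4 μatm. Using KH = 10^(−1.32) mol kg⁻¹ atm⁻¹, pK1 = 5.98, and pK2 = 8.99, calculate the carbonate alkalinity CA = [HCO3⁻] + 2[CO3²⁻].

[CO2*] = KH · pCO2 = 10^(−1.32) × 1.49×10^4×10^-6 = 7.132×10^-4 mol/kg
α₀ = 1/(1 + K1/[H⁺] + K1K2/[H⁺]²) = 1/(1 + 10^+1.15 + 10^-0.71) = 0.06527
DIC = [CO2*]/α₀ = 7.132×10^-4 / 0.06527 = 10.93 mmol/kg
CA = (α₁ + 2α₂)·DIC = (0.9220 + 2×0.01273) × 10.93 = 10.4 mmol/kg

CA = 10.4 mmol/kg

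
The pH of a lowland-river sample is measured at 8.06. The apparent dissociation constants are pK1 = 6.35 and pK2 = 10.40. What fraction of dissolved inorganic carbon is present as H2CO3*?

α₀ = 1 / (1 + K1/[H⁺] + K1K2/[H⁺]²) = 1 / (1 + 10^+1.71 + 10^-0.63)
   = 1 / (1 + 51.286 + 0.23442) = 1/52.521 = 0.01904

α₀ = 0.0190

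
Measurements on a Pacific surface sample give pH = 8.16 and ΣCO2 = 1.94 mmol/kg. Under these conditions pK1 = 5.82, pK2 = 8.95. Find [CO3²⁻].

α₂ = 1 / (1 + [H⁺]/K2 + [H⁺]²/(K1K2)) = 1 / (1 + 10^+0.79 + 10^-1.55)
   = 1 / (1 + 6.1660 + 0.028184) = 1/7.1941 = 0.1390
[CO3²⁻] = α₂ × DIC = 0.1390 × 1.94 = 0.270 mmol/kg

[CO3²⁻] = 0.270 mmol/kg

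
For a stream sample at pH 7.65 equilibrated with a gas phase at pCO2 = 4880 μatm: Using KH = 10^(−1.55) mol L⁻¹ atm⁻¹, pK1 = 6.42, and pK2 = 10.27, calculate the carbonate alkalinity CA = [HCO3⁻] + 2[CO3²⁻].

[CO2*] = KH · pCO2 = 10^(−1.55) × 4880×10^-6 = 1.375×10^-4 mol/L
α₀ = 1/(1 + K1/[H⁺] + K1K2/[H⁺]²) = 1/(1 + 10^+1.23 + 10^-1.39) = 0.05548
DIC = [CO2*]/α₀ = 1.375×10^-4 / 0.05548 = 2.479 mmol/L
CA = (α₁ + 2α₂)·DIC = (0.9423 + 2×0.002260) × 2.479 = 2.35 mmol/L

CA = 2.35 mmol/L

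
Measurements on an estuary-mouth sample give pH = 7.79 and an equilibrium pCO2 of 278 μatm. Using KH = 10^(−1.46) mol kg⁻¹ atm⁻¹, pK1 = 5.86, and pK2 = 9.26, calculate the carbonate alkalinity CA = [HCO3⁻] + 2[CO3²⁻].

[CO2*] = KH · pCO2 = 10^(−1.46) × 278×10^-6 = 9.639×10^-6 mol/kg
α₀ = 1/(1 + K1/[H⁺] + K1K2/[H⁺]²) = 1/(1 + 10^+1.93 + 10^+0.46) = 0.01124
DIC = [CO2*]/α₀ = 9.639×10^-6 / 0.01124 = 0.8579 mmol/kg
CA = (α₁ + 2α₂)·DIC = (0.9564 + 2×0.03241) × 0.8579 = 0.876 mmol/kg

CA = 0.876 mmol/kg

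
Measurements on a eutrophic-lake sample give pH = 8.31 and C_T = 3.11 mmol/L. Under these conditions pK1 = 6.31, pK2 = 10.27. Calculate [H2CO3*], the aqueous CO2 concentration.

[CO2*] = 0.0305 mmol/L

α₀ = 1 / (1 + K1/[H⁺] + K1K2/[H⁺]²) = 1 / (1 + 10^+2.00 + 10^+0.04)
   = 1 / (1 + 100.00 + 1.0965) = 1/102.10 = 0.009795
[CO2*] = α₀ × DIC = 0.009795 × 3.11 = 0.0305 mmol/L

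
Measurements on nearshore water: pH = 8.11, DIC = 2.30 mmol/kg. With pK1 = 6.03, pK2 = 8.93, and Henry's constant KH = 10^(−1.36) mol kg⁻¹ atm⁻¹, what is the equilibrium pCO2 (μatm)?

α₀ = 1 / (1 + K1/[H⁺] + K1K2/[H⁺]²) = 1 / (1 + 10^+2.08 + 10^+1.26)
   = 1 / (1 + 120.23 + 18.197) = 1/139.42 = 0.007172
[CO2*] = α₀ × DIC = 0.007172 × 2.30 = 0.01650 mmol/kg = 16.50 μmol/kg
pCO2 = [CO2*]/KH = 1.650×10^-5 / 4.365×10^-2 = 378 μatm

pCO2 = 378 μatm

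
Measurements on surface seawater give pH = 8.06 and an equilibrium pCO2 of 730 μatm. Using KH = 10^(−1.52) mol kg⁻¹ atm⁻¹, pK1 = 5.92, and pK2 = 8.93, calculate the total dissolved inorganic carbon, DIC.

[CO2*] = KH · pCO2 = 10^(−1.52) × 730×10^-6 = 2.205×10^-5 mol/kg
α₀ = 1/(1 + K1/[H⁺] + K1K2/[H⁺]²) = 1/(1 + 10^+2.14 + 10^+1.27) = 0.006343
DIC = [CO2*]/α₀ = 2.205×10^-5 / 0.006343 = 3.48 mmol/kg

DIC = 3.48 mmol/kg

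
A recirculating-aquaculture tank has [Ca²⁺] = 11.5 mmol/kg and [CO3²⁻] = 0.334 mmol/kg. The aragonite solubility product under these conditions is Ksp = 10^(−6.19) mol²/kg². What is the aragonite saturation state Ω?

Ksp = 10^(−6.19) = 6.457×10^-7
Ω = [Ca²⁺][CO3²⁻]/Ksp = (11.5×10^-3)(0.334×10^-3) / 6.457×10^-7 = 5.95

Ω = 5.95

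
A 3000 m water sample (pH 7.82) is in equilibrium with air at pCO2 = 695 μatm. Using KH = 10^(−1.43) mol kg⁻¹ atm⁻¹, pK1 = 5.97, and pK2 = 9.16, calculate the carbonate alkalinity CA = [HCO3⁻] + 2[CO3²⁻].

CA = 2.00 mmol/kg

[CO2*] = KH · pCO2 = 10^(−1.43) × 695×10^-6 = 2.582×10^-5 mol/kg
α₀ = 1/(1 + K1/[H⁺] + K1K2/[H⁺]²) = 1/(1 + 10^+1.85 + 10^+0.51) = 0.01333
DIC = [CO2*]/α₀ = 2.582×10^-5 / 0.01333 = 1.937 mmol/kg
CA = (α₁ + 2α₂)·DIC = (0.9435 + 2×0.04313) × 1.937 = 2.00 mmol/kg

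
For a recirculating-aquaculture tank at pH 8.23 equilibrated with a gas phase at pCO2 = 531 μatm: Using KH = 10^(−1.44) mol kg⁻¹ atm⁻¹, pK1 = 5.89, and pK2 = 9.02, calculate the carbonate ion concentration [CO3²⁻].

[CO3²⁻] = 0.684 mmol/kg

[CO2*] = KH · pCO2 = 10^(−1.44) × 531×10^-6 = 1.928×10^-5 mol/kg
α₀ = 1/(1 + K1/[H⁺] + K1K2/[H⁺]²) = 1/(1 + 10^+2.34 + 10^+1.55) = 0.003918
DIC = [CO2*]/α₀ = 1.928×10^-5 / 0.003918 = 4.921 mmol/kg
[CO3²⁻] = α₂·DIC; α₂ = 0.1390, so [CO3²⁻] = 0.1390 × 4.921 = 0.684 mmol/kg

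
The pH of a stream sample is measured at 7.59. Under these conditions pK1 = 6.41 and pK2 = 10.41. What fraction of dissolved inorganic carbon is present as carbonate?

α₂ = 0.00142

α₂ = 1 / (1 + [H⁺]/K2 + [H⁺]²/(K1K2)) = 1 / (1 + 10^+2.82 + 10^+1.64)
   = 1 / (1 + 660.69 + 43.652) = 1/705.35 = 0.001418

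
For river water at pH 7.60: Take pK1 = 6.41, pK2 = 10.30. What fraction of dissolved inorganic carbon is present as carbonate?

α₂ = 1 / (1 + [H⁺]/K2 + [H⁺]²/(K1K2)) = 1 / (1 + 10^+2.70 + 10^+1.51)
   = 1 / (1 + 501.19 + 32.359) = 1/534.55 = 0.001871

α₂ = 0.00187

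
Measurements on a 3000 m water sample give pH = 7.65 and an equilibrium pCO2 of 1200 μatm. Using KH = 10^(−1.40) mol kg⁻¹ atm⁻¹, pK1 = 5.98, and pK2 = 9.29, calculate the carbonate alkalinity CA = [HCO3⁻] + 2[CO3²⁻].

[CO2*] = KH · pCO2 = 10^(−1.40) × 1200×10^-6 = 4.777×10^-5 mol/kg
α₀ = 1/(1 + K1/[H⁺] + K1K2/[H⁺]²) = 1/(1 + 10^+1.67 + 10^+0.03) = 0.02047
DIC = [CO2*]/α₀ = 4.777×10^-5 / 0.02047 = 2.333 mmol/kg
CA = (α₁ + 2α₂)·DIC = (0.9576 + 2×0.02194) × 2.333 = 2.34 mmol/kg

CA = 2.34 mmol/kg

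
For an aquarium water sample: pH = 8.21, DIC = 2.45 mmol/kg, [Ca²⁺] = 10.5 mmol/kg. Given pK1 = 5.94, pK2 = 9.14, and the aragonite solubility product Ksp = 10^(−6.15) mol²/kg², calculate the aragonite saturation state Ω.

α₂ = 1 / (1 + [H⁺]/K2 + [H⁺]²/(K1K2)) = 1 / (1 + 10^+0.93 + 10^-1.34)
   = 1 / (1 + 8.5114 + 0.045709) = 1/9.5571 = 0.1046
[CO3²⁻] = α₂ × DIC = 0.1046 × 2.45 = 0.2564 mmol/kg
Ksp = 10^(−6.15) = 7.079×10^-7
Ω = [Ca²⁺][CO3²⁻]/Ksp = (10.5×10^-3)(2.564×10^-4) / 7.079×10^-7 = 3.80

Ω = 3.80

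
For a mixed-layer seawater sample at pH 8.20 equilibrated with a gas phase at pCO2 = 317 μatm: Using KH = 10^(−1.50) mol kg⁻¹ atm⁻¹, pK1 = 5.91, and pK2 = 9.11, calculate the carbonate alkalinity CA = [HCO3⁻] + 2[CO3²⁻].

CA = 2.44 mmol/kg

[CO2*] = KH · pCO2 = 10^(−1.50) × 317×10^-6 = 1.002×10^-5 mol/kg
α₀ = 1/(1 + K1/[H⁺] + K1K2/[H⁺]²) = 1/(1 + 10^+2.29 + 10^+1.38) = 0.004546
DIC = [CO2*]/α₀ = 1.002×10^-5 / 0.004546 = 2.205 mmol/kg
CA = (α₁ + 2α₂)·DIC = (0.8864 + 2×0.1091) × 2.205 = 2.44 mmol/kg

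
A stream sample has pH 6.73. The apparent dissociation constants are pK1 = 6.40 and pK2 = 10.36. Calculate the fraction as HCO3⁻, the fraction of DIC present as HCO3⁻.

α₁ = 0.681

α₁ = 1 / (1 + [H⁺]/K1 + K2/[H⁺]) = 1 / (1 + 10^-0.33 + 10^-3.63)
   = 1 / (1 + 0.46774 + 0.00023442) = 1/1.4680 = 0.6812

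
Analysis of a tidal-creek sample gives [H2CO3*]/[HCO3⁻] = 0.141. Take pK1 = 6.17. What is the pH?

pH = 7.02

From K1 = [H⁺][HCO3⁻]/[H2CO3*]:  pH = pK1 − log₁₀([H2CO3*]/[HCO3⁻])
log₁₀(0.141) = -0.851
pH = 6.17 − (-0.851) = 7.02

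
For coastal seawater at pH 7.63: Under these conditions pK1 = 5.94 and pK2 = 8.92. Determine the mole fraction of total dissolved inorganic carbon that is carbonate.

α₂ = 1 / (1 + [H⁺]/K2 + [H⁺]²/(K1K2)) = 1 / (1 + 10^+1.29 + 10^-0.40)
   = 1 / (1 + 19.498 + 0.39811) = 1/20.897 = 0.04785

α₂ = 0.0479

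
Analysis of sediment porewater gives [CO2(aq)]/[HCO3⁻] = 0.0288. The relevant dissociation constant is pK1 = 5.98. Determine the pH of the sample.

pH = 7.52

From K1 = [H⁺][HCO3⁻]/[CO2(aq)]:  pH = pK1 − log₁₀([CO2(aq)]/[HCO3⁻])
log₁₀(0.0288) = -1.541
pH = 5.98 − (-1.541) = 7.52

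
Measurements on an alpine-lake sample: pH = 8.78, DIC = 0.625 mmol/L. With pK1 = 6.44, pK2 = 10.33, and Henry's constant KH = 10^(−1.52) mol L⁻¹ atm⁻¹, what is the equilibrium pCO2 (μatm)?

pCO2 = 91.6 μatm

α₀ = 1 / (1 + K1/[H⁺] + K1K2/[H⁺]²) = 1 / (1 + 10^+2.34 + 10^+0.79)
   = 1 / (1 + 218.78 + 6.1660) = 1/225.94 = 0.004426
[CO2*] = α₀ × DIC = 0.004426 × 0.625 = 0.002766 mmol/L = 2.766 μmol/L
pCO2 = [CO2*]/KH = 2.766×10^-6 / 3.020×10^-2 = 91.6 μatm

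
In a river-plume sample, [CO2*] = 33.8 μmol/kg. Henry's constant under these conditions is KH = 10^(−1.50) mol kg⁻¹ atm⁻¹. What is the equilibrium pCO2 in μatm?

pCO2 = 1070 μatm

KH = 10^(−1.50) = 3.162×10^-2 mol kg⁻¹ atm⁻¹
pCO2 = [CO2*]/KH = 33.8×10^-6 / 3.162×10^-2 = 1.07×10^-3 atm = 1070 μatm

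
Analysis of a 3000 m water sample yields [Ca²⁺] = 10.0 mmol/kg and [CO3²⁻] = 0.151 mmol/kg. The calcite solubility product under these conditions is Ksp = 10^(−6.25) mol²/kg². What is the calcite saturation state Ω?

Ω = 2.69

Ksp = 10^(−6.25) = 5.623×10^-7
Ω = [Ca²⁺][CO3²⁻]/Ksp = (10.0×10^-3)(0.151×10^-3) / 5.623×10^-7 = 2.69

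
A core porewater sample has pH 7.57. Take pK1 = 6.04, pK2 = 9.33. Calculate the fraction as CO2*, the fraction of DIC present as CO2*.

α₀ = 1 / (1 + K1/[H⁺] + K1K2/[H⁺]²) = 1 / (1 + 10^+1.53 + 10^-0.23)
   = 1 / (1 + 33.884 + 0.58884) = 1/35.473 = 0.02819

α₀ = 0.0282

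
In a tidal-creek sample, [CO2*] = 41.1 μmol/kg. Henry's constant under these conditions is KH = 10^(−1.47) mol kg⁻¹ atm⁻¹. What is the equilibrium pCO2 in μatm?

KH = 10^(−1.47) = 3.388×10^-2 mol kg⁻¹ atm⁻¹
pCO2 = [CO2*]/KH = 41.1×10^-6 / 3.388×10^-2 = 1.21×10^-3 atm = 1210 μatm

pCO2 = 1210 μatm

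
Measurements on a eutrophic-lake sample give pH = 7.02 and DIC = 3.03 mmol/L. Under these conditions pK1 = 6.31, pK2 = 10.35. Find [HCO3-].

[HCO3⁻] = 2.53 mmol/L

α₁ = 1 / (1 + [H⁺]/K1 + K2/[H⁺]) = 1 / (1 + 10^-0.71 + 10^-3.33)
   = 1 / (1 + 0.19498 + 0.00046774) = 1/1.1955 = 0.8365
[HCO3⁻] = α₁ × DIC = 0.8365 × 3.03 = 2.53 mmol/L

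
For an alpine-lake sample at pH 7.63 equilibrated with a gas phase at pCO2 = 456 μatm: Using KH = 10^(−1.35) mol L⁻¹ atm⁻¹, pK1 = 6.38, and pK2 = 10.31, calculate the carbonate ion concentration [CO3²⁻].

[CO3²⁻] = 0.757 μmol/L

[CO2*] = KH · pCO2 = 10^(−1.35) × 456×10^-6 = 2.037×10^-5 mol/L
α₀ = 1/(1 + K1/[H⁺] + K1K2/[H⁺]²) = 1/(1 + 10^+1.25 + 10^-1.43) = 0.05314
DIC = [CO2*]/α₀ = 2.037×10^-5 / 0.05314 = 0.3833 mmol/L
[CO3²⁻] = α₂·DIC; α₂ = 0.001974, so [CO3²⁻] = 0.001974 × 0.3833 = 0.000757 mmol/L = 0.757 μmol/L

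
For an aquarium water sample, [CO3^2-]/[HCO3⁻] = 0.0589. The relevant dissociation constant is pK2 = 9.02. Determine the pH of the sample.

From K2 = [H⁺][CO3^2-]/[HCO3⁻]:  pH = pK2 + log₁₀([CO3^2-]/[HCO3⁻])
log₁₀(0.0589) = -1.230
pH = 9.02 + (-1.230) = 7.79

pH = 7.79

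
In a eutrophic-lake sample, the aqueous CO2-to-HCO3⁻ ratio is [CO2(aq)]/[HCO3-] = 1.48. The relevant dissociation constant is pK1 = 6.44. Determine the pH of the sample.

From K1 = [H⁺][HCO3-]/[CO2(aq)]:  pH = pK1 − log₁₀([CO2(aq)]/[HCO3-])
log₁₀(1.48) = +0.170
pH = 6.44 − (+0.170) = 6.27

pH = 6.27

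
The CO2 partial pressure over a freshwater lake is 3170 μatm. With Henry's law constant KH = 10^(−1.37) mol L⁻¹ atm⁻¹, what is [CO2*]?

KH = 10^(−1.37) = 4.266×10^-2 mol L⁻¹ atm⁻¹
[CO2*] = KH · pCO2 = 4.266×10^-2 × 3170×10^-6 atm = 1.35×10^-4 mol/L

[CO2*] = 135 μmol/L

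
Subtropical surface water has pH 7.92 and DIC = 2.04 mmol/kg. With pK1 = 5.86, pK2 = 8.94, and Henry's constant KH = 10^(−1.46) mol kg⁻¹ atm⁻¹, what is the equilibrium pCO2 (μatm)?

pCO2 = 464 μatm

α₀ = 1 / (1 + K1/[H⁺] + K1K2/[H⁺]²) = 1 / (1 + 10^+2.06 + 10^+1.04)
   = 1 / (1 + 114.82 + 10.965) = 1/126.78 = 0.007888
[CO2*] = α₀ × DIC = 0.007888 × 2.04 = 0.01609 mmol/kg = 16.09 μmol/kg
pCO2 = [CO2*]/KH = 1.609×10^-5 / 3.467×10^-2 = 464 μatm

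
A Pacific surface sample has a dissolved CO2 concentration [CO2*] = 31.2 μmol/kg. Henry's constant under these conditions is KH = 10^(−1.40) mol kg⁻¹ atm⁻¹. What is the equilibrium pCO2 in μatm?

pCO2 = 784 μatm

KH = 10^(−1.40) = 3.981×10^-2 mol kg⁻¹ atm⁻¹
pCO2 = [CO2*]/KH = 31.2×10^-6 / 3.981×10^-2 = 7.84×10^-4 atm = 784 μatm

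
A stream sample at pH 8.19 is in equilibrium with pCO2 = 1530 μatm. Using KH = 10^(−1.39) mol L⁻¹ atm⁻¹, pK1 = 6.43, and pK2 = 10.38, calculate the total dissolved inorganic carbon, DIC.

[CO2*] = KH · pCO2 = 10^(−1.39) × 1530×10^-6 = 6.233×10^-5 mol/L
α₀ = 1/(1 + K1/[H⁺] + K1K2/[H⁺]²) = 1/(1 + 10^+1.76 + 10^-0.43) = 0.01697
DIC = [CO2*]/α₀ = 6.233×10^-5 / 0.01697 = 3.67 mmol/L

DIC = 3.67 mmol/L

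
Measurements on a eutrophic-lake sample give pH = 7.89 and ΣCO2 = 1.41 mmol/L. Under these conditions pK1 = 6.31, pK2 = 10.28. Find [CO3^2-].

[CO3²⁻] = 5.57 μmol/L

α₂ = 1 / (1 + [H⁺]/K2 + [H⁺]²/(K1K2)) = 1 / (1 + 10^+2.39 + 10^+0.81)
   = 1 / (1 + 245.47 + 6.4565) = 1/252.93 = 0.003954
[CO3²⁻] = α₂ × DIC = 0.003954 × 1.41 = 0.00557 mmol/L = 5.57 μmol/L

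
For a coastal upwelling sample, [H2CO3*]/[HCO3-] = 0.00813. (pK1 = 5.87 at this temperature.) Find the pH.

From K1 = [H⁺][HCO3-]/[H2CO3*]:  pH = pK1 − log₁₀([H2CO3*]/[HCO3-])
log₁₀(0.00813) = -2.090
pH = 5.87 − (-2.090) = 7.96

pH = 7.96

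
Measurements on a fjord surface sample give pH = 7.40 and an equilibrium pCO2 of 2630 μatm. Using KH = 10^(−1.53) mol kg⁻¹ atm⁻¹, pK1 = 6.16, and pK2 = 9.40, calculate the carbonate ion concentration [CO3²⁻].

[CO2*] = KH · pCO2 = 10^(−1.53) × 2630×10^-6 = 7.762×10^-5 mol/kg
α₀ = 1/(1 + K1/[H⁺] + K1K2/[H⁺]²) = 1/(1 + 10^+1.24 + 10^-0.76) = 0.05390
DIC = [CO2*]/α₀ = 7.762×10^-5 / 0.05390 = 1.440 mmol/kg
[CO3²⁻] = α₂·DIC; α₂ = 0.009367, so [CO3²⁻] = 0.009367 × 1.440 = 0.0135 mmol/kg = 13.5 μmol/kg

[CO3²⁻] = 13.5 μmol/kg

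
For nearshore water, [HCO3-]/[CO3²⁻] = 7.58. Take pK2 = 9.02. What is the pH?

pH = 8.14

From K2 = [H⁺][CO3²⁻]/[HCO3-]:  pH = pK2 − log₁₀([HCO3-]/[CO3²⁻])
log₁₀(7.58) = +0.880
pH = 9.02 − (+0.880) = 8.14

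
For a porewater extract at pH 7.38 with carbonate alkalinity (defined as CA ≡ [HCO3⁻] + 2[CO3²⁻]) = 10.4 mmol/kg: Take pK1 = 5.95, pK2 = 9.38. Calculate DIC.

DIC = 10.7 mmol/kg

CA = [HCO3⁻] + 2[CO3²⁻] = (α₁ + 2α₂)·DIC
At pH 7.38: [H⁺]/K1 = 10^-1.43 = 0.037154, K2/[H⁺] = 10^-2.00 = 0.010000
α₁ = 1/(1 + 0.037154 + 0.010000) = 1/1.0472 = 0.9550; α₂ = α₁·K2/[H⁺] = 0.009550
α₁ + 2α₂ = 0.9741
DIC = CA / (α₁ + 2α₂) = 10.4 / 0.9741 = 10.7 mmol/kg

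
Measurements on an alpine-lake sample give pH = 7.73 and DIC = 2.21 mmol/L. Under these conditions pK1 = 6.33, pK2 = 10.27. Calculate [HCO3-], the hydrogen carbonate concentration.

α₁ = 1 / (1 + [H⁺]/K1 + K2/[H⁺]) = 1 / (1 + 10^-1.40 + 10^-2.54)
   = 1 / (1 + 0.039811 + 0.0028840) = 1/1.0427 = 0.9591
[HCO3⁻] = α₁ × DIC = 0.9591 × 2.21 = 2.12 mmol/L

[HCO3⁻] = 2.12 mmol/L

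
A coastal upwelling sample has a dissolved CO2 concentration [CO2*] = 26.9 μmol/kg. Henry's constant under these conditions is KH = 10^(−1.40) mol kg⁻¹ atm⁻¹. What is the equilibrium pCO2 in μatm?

pCO2 = 676 μatm

KH = 10^(−1.40) = 3.981×10^-2 mol kg⁻¹ atm⁻¹
pCO2 = [CO2*]/KH = 26.9×10^-6 / 3.981×10^-2 = 6.76×10^-4 atm = 676 μatm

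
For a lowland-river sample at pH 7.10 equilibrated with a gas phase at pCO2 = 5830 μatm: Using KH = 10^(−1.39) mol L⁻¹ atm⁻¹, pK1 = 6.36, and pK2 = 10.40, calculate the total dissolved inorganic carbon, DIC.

[CO2*] = KH · pCO2 = 10^(−1.39) × 5830×10^-6 = 2.375×10^-4 mol/L
α₀ = 1/(1 + K1/[H⁺] + K1K2/[H⁺]²) = 1/(1 + 10^+0.74 + 10^-2.56) = 0.1539
DIC = [CO2*]/α₀ = 2.375×10^-4 / 0.1539 = 1.54 mmol/L

DIC = 1.54 mmol/L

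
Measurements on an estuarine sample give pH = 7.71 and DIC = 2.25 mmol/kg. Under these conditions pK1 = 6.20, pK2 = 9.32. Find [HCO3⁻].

α₁ = 1 / (1 + [H⁺]/K1 + K2/[H⁺]) = 1 / (1 + 10^-1.51 + 10^-1.61)
   = 1 / (1 + 0.030903 + 0.024547) = 1/1.0555 = 0.9475
[HCO3⁻] = α₁ × DIC = 0.9475 × 2.25 = 2.13 mmol/kg

[HCO3⁻] = 2.13 mmol/kg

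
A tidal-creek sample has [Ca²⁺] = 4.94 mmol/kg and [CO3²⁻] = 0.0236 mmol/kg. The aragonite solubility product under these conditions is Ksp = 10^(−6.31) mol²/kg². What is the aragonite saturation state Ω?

Ksp = 10^(−6.31) = 4.898×10^-7
Ω = [Ca²⁺][CO3²⁻]/Ksp = (4.94×10^-3)(0.0236×10^-3) / 4.898×10^-7 = 0.238

Ω = 0.238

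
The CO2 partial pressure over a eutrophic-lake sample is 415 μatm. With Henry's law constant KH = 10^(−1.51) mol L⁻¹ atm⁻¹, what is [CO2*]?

[CO2*] = 12.8 μmol/L

KH = 10^(−1.51) = 3.090×10^-2 mol L⁻¹ atm⁻¹
[CO2*] = KH · pCO2 = 3.090×10^-2 × 415×10^-6 atm = 1.28×10^-5 mol/L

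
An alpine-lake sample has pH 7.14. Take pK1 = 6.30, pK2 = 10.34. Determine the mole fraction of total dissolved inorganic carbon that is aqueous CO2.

α₀ = 0.126

α₀ = 1 / (1 + K1/[H⁺] + K1K2/[H⁺]²) = 1 / (1 + 10^+0.84 + 10^-2.36)
   = 1 / (1 + 6.9183 + 0.0043652) = 1/7.9227 = 0.1262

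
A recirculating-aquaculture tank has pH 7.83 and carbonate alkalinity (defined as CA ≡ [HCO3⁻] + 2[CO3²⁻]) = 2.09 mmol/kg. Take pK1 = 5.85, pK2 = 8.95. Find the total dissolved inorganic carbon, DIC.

DIC = 1.97 mmol/kg

CA = [HCO3⁻] + 2[CO3²⁻] = (α₁ + 2α₂)·DIC
At pH 7.83: [H⁺]/K1 = 10^-1.98 = 0.010471, K2/[H⁺] = 10^-1.12 = 0.075858
α₁ = 1/(1 + 0.010471 + 0.075858) = 1/1.0863 = 0.9205; α₂ = α₁·K2/[H⁺] = 0.06983
α₁ + 2α₂ = 1.0602
DIC = CA / (α₁ + 2α₂) = 2.09 / 1.0602 = 1.97 mmol/kg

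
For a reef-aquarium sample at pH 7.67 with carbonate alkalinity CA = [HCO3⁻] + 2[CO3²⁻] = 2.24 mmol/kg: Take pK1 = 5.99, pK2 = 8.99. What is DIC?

DIC = 2.18 mmol/kg

CA = [HCO3⁻] + 2[CO3²⁻] = (α₁ + 2α₂)·DIC
At pH 7.67: [H⁺]/K1 = 10^-1.68 = 0.020893, K2/[H⁺] = 10^-1.32 = 0.047863
α₁ = 1/(1 + 0.020893 + 0.047863) = 1/1.0688 = 0.9357; α₂ = α₁·K2/[H⁺] = 0.04478
α₁ + 2α₂ = 1.0252
DIC = CA / (α₁ + 2α₂) = 2.24 / 1.0252 = 2.18 mmol/kg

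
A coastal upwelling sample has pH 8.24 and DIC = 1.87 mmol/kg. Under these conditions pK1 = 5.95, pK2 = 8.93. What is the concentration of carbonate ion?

α₂ = 1 / (1 + [H⁺]/K2 + [H⁺]²/(K1K2)) = 1 / (1 + 10^+0.69 + 10^-1.60)
   = 1 / (1 + 4.8978 + 0.025119) = 1/5.9229 = 0.1688
[CO3²⁻] = α₂ × DIC = 0.1688 × 1.87 = 0.316 mmol/kg

[CO3²⁻] = 0.316 mmol/kg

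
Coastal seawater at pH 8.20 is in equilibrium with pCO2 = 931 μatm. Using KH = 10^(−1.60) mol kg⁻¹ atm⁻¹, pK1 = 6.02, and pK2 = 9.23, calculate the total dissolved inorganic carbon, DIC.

DIC = 3.89 mmol/kg

[CO2*] = KH · pCO2 = 10^(−1.60) × 931×10^-6 = 2.339×10^-5 mol/kg
α₀ = 1/(1 + K1/[H⁺] + K1K2/[H⁺]²) = 1/(1 + 10^+2.18 + 10^+1.15) = 0.006007
DIC = [CO2*]/α₀ = 2.339×10^-5 / 0.006007 = 3.89 mmol/kg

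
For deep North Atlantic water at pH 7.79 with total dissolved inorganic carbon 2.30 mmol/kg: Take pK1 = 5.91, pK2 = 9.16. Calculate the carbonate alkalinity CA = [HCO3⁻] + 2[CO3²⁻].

CA = [HCO3⁻] + 2[CO3²⁻] = (α₁ + 2α₂)·DIC
At pH 7.79: [H⁺]/K1 = 10^-1.88 = 0.013183, K2/[H⁺] = 10^-1.37 = 0.042658
α₁ = 1/(1 + 0.013183 + 0.042658) = 1/1.0558 = 0.9471; α₂ = α₁·K2/[H⁺] = 0.04040
α₁ + 2α₂ = 1.0279
CA = 1.0279 × 2.30 = 2.36 mmol/kg

CA = 2.36 mmol/kg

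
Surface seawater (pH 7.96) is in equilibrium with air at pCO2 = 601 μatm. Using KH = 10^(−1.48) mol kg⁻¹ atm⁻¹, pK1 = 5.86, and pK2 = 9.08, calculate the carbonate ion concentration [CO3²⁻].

[CO3²⁻] = 0.190 mmol/kg

[CO2*] = KH · pCO2 = 10^(−1.48) × 601×10^-6 = 1.990×10^-5 mol/kg
α₀ = 1/(1 + K1/[H⁺] + K1K2/[H⁺]²) = 1/(1 + 10^+2.10 + 10^+0.98) = 0.007329
DIC = [CO2*]/α₀ = 1.990×10^-5 / 0.007329 = 2.715 mmol/kg
[CO3²⁻] = α₂·DIC; α₂ = 0.06999, so [CO3²⁻] = 0.06999 × 2.715 = 0.190 mmol/kg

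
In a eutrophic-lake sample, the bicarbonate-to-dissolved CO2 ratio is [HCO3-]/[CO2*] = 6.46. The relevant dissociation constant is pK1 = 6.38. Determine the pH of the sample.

From K1 = [H⁺][HCO3-]/[CO2*]:  pH = pK1 + log₁₀([HCO3-]/[CO2*])
log₁₀(6.46) = +0.810
pH = 6.38 + (+0.810) = 7.19

pH = 7.19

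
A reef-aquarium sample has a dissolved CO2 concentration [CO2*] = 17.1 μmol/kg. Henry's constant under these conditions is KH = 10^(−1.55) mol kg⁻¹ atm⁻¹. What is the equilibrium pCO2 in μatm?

pCO2 = 607 μatm

KH = 10^(−1.55) = 2.818×10^-2 mol kg⁻¹ atm⁻¹
pCO2 = [CO2*]/KH = 17.1×10^-6 / 2.818×10^-2 = 6.07×10^-4 atm = 607 μatm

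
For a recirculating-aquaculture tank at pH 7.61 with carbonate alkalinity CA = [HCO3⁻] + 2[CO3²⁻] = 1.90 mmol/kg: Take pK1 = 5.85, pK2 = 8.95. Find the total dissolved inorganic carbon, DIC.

CA = [HCO3⁻] + 2[CO3²⁻] = (α₁ + 2α₂)·DIC
At pH 7.61: [H⁺]/K1 = 10^-1.76 = 0.017378, K2/[H⁺] = 10^-1.34 = 0.045709
α₁ = 1/(1 + 0.017378 + 0.045709) = 1/1.0631 = 0.9407; α₂ = α₁·K2/[H⁺] = 0.04300
α₁ + 2α₂ = 1.0266
DIC = CA / (α₁ + 2α₂) = 1.90 / 1.0266 = 1.85 mmol/kg

DIC = 1.85 mmol/kg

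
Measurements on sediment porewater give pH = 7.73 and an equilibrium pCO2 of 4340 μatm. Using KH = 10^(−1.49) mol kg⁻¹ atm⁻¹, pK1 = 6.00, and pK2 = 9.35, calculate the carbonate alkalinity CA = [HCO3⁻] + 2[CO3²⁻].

[CO2*] = KH · pCO2 = 10^(−1.49) × 4340×10^-6 = 1.404×10^-4 mol/kg
α₀ = 1/(1 + K1/[H⁺] + K1K2/[H⁺]²) = 1/(1 + 10^+1.73 + 10^+0.11) = 0.01786
DIC = [CO2*]/α₀ = 1.404×10^-4 / 0.01786 = 7.863 mmol/kg
CA = (α₁ + 2α₂)·DIC = (0.9591 + 2×0.02301) × 7.863 = 7.90 mmol/kg

CA = 7.90 mmol/kg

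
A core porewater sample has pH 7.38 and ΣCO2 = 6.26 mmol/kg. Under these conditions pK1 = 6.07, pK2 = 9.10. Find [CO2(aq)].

α₀ = 1 / (1 + K1/[H⁺] + K1K2/[H⁺]²) = 1 / (1 + 10^+1.31 + 10^-0.41)
   = 1 / (1 + 20.417 + 0.38905) = 1/21.806 = 0.04586
[CO2*] = α₀ × DIC = 0.04586 × 6.26 = 0.287 mmol/kg

[CO2*] = 0.287 mmol/kg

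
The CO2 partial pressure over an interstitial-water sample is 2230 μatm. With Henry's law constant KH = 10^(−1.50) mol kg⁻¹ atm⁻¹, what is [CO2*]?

[CO2*] = 70.5 μmol/kg

KH = 10^(−1.50) = 3.162×10^-2 mol kg⁻¹ atm⁻¹
[CO2*] = KH · pCO2 = 3.162×10^-2 × 2230×10^-6 atm = 7.05×10^-5 mol/kg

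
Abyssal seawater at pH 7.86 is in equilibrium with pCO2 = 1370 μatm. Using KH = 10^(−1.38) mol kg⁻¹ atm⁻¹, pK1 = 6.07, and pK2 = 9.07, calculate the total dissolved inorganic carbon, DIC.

DIC = 3.80 mmol/kg

[CO2*] = KH · pCO2 = 10^(−1.38) × 1370×10^-6 = 5.711×10^-5 mol/kg
α₀ = 1/(1 + K1/[H⁺] + K1K2/[H⁺]²) = 1/(1 + 10^+1.79 + 10^+0.58) = 0.01505
DIC = [CO2*]/α₀ = 5.711×10^-5 / 0.01505 = 3.80 mmol/kg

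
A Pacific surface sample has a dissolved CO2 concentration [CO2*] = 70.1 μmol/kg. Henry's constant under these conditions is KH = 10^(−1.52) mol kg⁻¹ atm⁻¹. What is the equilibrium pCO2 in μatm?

pCO2 = 2320 μatm

KH = 10^(−1.52) = 3.020×10^-2 mol kg⁻¹ atm⁻¹
pCO2 = [CO2*]/KH = 70.1×10^-6 / 3.020×10^-2 = 2.32×10^-3 atm = 2320 μatm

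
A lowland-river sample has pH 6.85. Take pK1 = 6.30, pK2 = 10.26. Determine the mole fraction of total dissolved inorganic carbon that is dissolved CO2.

α₀ = 0.220

α₀ = 1 / (1 + K1/[H⁺] + K1K2/[H⁺]²) = 1 / (1 + 10^+0.55 + 10^-2.86)
   = 1 / (1 + 3.5481 + 0.0013804) = 1/4.5495 = 0.2198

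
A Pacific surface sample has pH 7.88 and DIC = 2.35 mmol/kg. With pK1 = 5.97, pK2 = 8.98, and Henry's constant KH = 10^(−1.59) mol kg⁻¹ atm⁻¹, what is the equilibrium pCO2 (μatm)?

pCO2 = 1030 μatm

α₀ = 1 / (1 + K1/[H⁺] + K1K2/[H⁺]²) = 1 / (1 + 10^+1.91 + 10^+0.81)
   = 1 / (1 + 81.283 + 6.4565) = 1/88.740 = 0.01127
[CO2*] = α₀ × DIC = 0.01127 × 2.35 = 0.02648 mmol/kg
pCO2 = [CO2*]/KH = 2.648×10^-5 / 2.570×10^-2 = 1030 μatm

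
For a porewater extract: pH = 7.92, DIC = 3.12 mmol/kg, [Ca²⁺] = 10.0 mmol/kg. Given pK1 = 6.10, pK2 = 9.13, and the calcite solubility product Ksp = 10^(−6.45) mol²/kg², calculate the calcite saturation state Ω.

α₂ = 1 / (1 + [H⁺]/K2 + [H⁺]²/(K1K2)) = 1 / (1 + 10^+1.21 + 10^-0.61)
   = 1 / (1 + 16.218 + 0.24547) = 1/17.464 = 0.05726
[CO3²⁻] = α₂ × DIC = 0.05726 × 3.12 = 0.1787 mmol/kg
Ksp = 10^(−6.45) = 3.548×10^-7
Ω = [Ca²⁺][CO3²⁻]/Ksp = (10.0×10^-3)(1.787×10^-4) / 3.548×10^-7 = 5.04

Ω = 5.04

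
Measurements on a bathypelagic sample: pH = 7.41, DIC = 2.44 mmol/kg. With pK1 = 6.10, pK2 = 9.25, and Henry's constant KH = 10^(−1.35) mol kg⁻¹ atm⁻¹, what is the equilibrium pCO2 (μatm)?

α₀ = 1 / (1 + K1/[H⁺] + K1K2/[H⁺]²) = 1 / (1 + 10^+1.31 + 10^-0.53)
   = 1 / (1 + 20.417 + 0.29512) = 1/21.713 = 0.04606
[CO2*] = α₀ × DIC = 0.04606 × 2.44 = 0.1124 mmol/kg
pCO2 = [CO2*]/KH = 1.124×10^-4 / 4.467×10^-2 = 2520 μatm

pCO2 = 2520 μatm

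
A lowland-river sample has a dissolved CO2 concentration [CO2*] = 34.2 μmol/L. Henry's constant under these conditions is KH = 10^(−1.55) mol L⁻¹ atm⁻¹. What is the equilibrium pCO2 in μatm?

KH = 10^(−1.55) = 2.818×10^-2 mol L⁻¹ atm⁻¹
pCO2 = [CO2*]/KH = 34.2×10^-6 / 2.818×10^-2 = 1.21×10^-3 atm = 1210 μatm

pCO2 = 1210 μatm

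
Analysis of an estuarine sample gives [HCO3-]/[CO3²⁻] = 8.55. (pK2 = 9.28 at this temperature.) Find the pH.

pH = 8.35

From K2 = [H⁺][CO3²⁻]/[HCO3-]:  pH = pK2 − log₁₀([HCO3-]/[CO3²⁻])
log₁₀(8.55) = +0.932
pH = 9.28 − (+0.932) = 8.35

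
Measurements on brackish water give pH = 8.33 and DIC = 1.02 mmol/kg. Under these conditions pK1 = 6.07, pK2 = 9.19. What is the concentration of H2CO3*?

[CO2*] = 4.90 μmol/kg

α₀ = 1 / (1 + K1/[H⁺] + K1K2/[H⁺]²) = 1 / (1 + 10^+2.26 + 10^+1.40)
   = 1 / (1 + 181.97 + 25.119) = 1/208.09 = 0.004806
[CO2*] = α₀ × DIC = 0.004806 × 1.02 = 0.00490 mmol/kg = 4.90 μmol/kg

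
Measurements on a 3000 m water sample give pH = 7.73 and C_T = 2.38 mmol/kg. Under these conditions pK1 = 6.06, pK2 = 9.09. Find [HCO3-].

[HCO3⁻] = 2.23 mmol/kg

α₁ = 1 / (1 + [H⁺]/K1 + K2/[H⁺]) = 1 / (1 + 10^-1.67 + 10^-1.36)
   = 1 / (1 + 0.021380 + 0.043652) = 1/1.0650 = 0.9389
[HCO3⁻] = α₁ × DIC = 0.9389 × 2.38 = 2.23 mmol/kg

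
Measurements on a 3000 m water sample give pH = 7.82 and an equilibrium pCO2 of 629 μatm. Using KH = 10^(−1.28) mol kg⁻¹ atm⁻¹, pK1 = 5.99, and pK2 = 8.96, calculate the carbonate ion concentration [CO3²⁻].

[CO3²⁻] = 0.162 mmol/kg

[CO2*] = KH · pCO2 = 10^(−1.28) × 629×10^-6 = 3.301×10^-5 mol/kg
α₀ = 1/(1 + K1/[H⁺] + K1K2/[H⁺]²) = 1/(1 + 10^+1.83 + 10^+0.69) = 0.01360
DIC = [CO2*]/α₀ = 3.301×10^-5 / 0.01360 = 2.426 mmol/kg
[CO3²⁻] = α₂·DIC; α₂ = 0.06663, so [CO3²⁻] = 0.06663 × 2.426 = 0.162 mmol/kg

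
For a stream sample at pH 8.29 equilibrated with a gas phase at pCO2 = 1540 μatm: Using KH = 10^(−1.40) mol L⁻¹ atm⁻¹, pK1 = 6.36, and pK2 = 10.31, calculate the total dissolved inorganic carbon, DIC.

DIC = 5.33 mmol/L

[CO2*] = KH · pCO2 = 10^(−1.40) × 1540×10^-6 = 6.131×10^-5 mol/L
α₀ = 1/(1 + K1/[H⁺] + K1K2/[H⁺]²) = 1/(1 + 10^+1.93 + 10^-0.09) = 0.01150
DIC = [CO2*]/α₀ = 6.131×10^-5 / 0.01150 = 5.33 mmol/L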